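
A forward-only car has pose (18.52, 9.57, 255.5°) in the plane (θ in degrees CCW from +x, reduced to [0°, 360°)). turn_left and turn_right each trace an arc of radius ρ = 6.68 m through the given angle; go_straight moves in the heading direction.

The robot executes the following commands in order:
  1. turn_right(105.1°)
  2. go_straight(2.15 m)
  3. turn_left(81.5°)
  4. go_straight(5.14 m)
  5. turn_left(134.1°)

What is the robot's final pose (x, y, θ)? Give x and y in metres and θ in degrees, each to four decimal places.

(1.1110, -10.0002, 6.0000°)

set_pose: (x, y, θ) = (18.5200, 9.5700, 255.5000°), ρ = 6.68
turn_right(105.1°): centre at ρ to the right, rotate −105.1° → (8.7532, 5.4343, 150.4000°)
go_straight(2.15): x += 2.15·cos θ, y += 2.15·sin θ → (6.8838, 6.4963, 150.4000°)
turn_left(81.5°): centre at ρ to the left, rotate +81.5° → (-1.6724, 4.8099, 231.9000°)
go_straight(5.14): x += 5.14·cos θ, y += 5.14·sin θ → (-4.8440, 0.7650, 231.9000°)
turn_left(134.1°): centre at ρ to the left, rotate +134.1° → (1.1110, -10.0002, 366.0000° ≡ 6.0000°)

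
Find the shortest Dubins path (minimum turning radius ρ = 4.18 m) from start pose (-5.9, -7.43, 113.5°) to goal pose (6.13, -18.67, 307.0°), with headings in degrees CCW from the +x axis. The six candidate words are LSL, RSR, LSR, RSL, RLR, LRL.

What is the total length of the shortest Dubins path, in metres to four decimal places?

Let ψ = atan2(Δy, Δx) = atan2(-11.24, 12.03) = -43.0556° be the start→goal bearing.
Normalize: d = |goal − start| / ρ = 16.463854/4.18 = 3.938721, α = (θ_start − ψ) mod 360° = 156.5556° = 2.732411 rad, β = (θ_goal − ψ) mod 360° = 350.0556° = 6.109623 rad.
Common terms: sin α = 0.397859, cos α = -0.917447, sin β = -0.172693, cos β = 0.984976, cos(α−β) = -0.972370, d² = 15.513524. Work in radians in the unit-radius frame; every candidate has L = ρ·(t + p + q).
LSL: p² = 2 + d² − 2cos(α−β) + 2d(sin α − sin β) = 23.952751; p = √p² = 4.894155; φ = atan2(cos β − cos α, d + sin α − sin β) = 0.399234 rad; t = (φ − α) mod 2π = 3.950009 rad, q = (β − φ) mod 2π = 5.710388 rad → L = 4.18·(3.950009 + 4.894155 + 5.710388) = 4.18·14.554552 = 60.838028 m
RSR: p² = 2 + d² − 2cos(α−β) + 2d(sin β − sin α) = 14.963777; p = √p² = 3.868304; φ = atan2(cos α − cos β, d − sin α + sin β) = -0.514153 rad; t = (α − φ) mod 2π = 3.246564 rad, q = (φ − β) mod 2π = 5.942595 rad → L = 4.18·(3.246564 + 3.868304 + 5.942595) = 4.18·13.057463 = 54.580194 m
LSR: p² = d² − 2 + 2cos(α−β) + 2d(sin α + sin β) = 13.342521; p = √p² = 3.652742; φ = atan2(−cos α − cos β, d + sin α + sin β) − atan2(−2, p) = 0.484732 rad; t = (φ − α) mod 2π = 4.035506 rad, q = (φ − β) mod 2π = 0.658294 rad → L = 4.18·(4.035506 + 3.652742 + 0.658294) = 4.18·8.346542 = 34.888545 m
RSL: p² = d² − 2 + 2cos(α−β) − 2d(sin α + sin β) = 9.795048; p = √p² = 3.129704; φ = atan2(cos α + cos β, d − sin α − sin β) − atan2(2, p) = -0.550448 rad; t = (α − φ) mod 2π = 3.282859 rad, q = (β − φ) mod 2π = 0.376885 rad → L = 4.18·(3.282859 + 3.129704 + 0.376885) = 4.18·6.789448 = 28.379893 m
RLR: c = (6 − d² + 2cos(α−β) + 2d(sin α − sin β))/8 = -0.870472; p = 2π − arccos c = 3.656228 rad; φ = atan2(cos α − cos β, d − sin α + sin β) = -0.514153 rad; t = (α − φ + p/2) mod 2π = 5.074678 rad, q = (α − β − t + p) mod 2π = 1.487524 rad → L = 4.18·(5.074678 + 3.656228 + 1.487524) = 4.18·10.218430 = 42.713036 m
LRL: c = (6 − d² + 2cos(α−β) − 2d(sin α − sin β))/8 = -1.994094, |c| > 1 → infeasible
Shortest: RSL with L = 28.379893 m ≈ 28.3799 m

28.3799 m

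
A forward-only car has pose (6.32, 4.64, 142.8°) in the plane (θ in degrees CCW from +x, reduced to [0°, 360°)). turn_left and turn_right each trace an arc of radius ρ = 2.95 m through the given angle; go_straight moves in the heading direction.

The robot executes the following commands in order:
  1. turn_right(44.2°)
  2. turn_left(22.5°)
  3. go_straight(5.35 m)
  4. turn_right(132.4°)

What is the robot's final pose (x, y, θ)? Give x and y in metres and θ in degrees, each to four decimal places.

set_pose: (x, y, θ) = (6.3200, 4.6400, 142.8000°), ρ = 2.95
turn_right(44.2°): centre at ρ to the right, rotate −44.2° → (5.1867, 6.5486, 98.6000°)
turn_left(22.5°): centre at ρ to the left, rotate +22.5° → (4.7959, 7.6313, 121.1000°)
go_straight(5.35): x += 5.35·cos θ, y += 5.35·sin θ → (2.0324, 12.2123, 121.1000°)
turn_right(132.4°): centre at ρ to the right, rotate −132.4° → (5.1365, 16.6289, -11.3000° ≡ 348.7000°)

(5.1365, 16.6289, 348.7000°)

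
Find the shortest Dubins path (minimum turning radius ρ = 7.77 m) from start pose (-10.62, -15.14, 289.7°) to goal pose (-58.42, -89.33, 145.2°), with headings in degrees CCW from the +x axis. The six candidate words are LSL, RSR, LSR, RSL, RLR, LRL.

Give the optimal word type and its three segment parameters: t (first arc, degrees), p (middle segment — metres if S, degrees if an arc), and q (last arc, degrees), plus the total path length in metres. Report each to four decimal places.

RSR: t = 48.6426°, p = 74.4944 m, q = 95.8574°, L = 94.0904 m

Let ψ = atan2(Δy, Δx) = atan2(-74.19, -47.80) = -122.7933° be the start→goal bearing.
Normalize: d = |goal − start| / ρ = 88.255289/7.77 = 11.358467, α = (θ_start − ψ) mod 360° = 52.4933° = 0.916182 rad, β = (θ_goal − ψ) mod 360° = 267.9933° = 4.677366 rad.
Common terms: sin α = 0.793283, cos α = 0.608854, sin β = -0.999387, cos β = -0.035016, cos(α−β) = -0.814116, d² = 129.014775. Work in radians in the unit-radius frame; every candidate has L = ρ·(t + p + q).
LSL: p² = 2 + d² − 2cos(α−β) + 2d(sin α − sin β) = 173.366959; p = √p² = 13.166889; φ = atan2(cos β − cos α, d + sin α − sin β) = -0.048920 rad; t = (φ − α) mod 2π = 5.318083 rad, q = (β − φ) mod 2π = 4.726286 rad → L = 7.77·(5.318083 + 13.166889 + 4.726286) = 7.77·23.211259 = 180.351479 m
RSR: p² = 2 + d² − 2cos(α−β) + 2d(sin β − sin α) = 91.919053; p = √p² = 9.587442; φ = atan2(cos α − cos β, d − sin α + sin β) = 0.067208 rad; t = (α − φ) mod 2π = 0.848974 rad, q = (φ − β) mod 2π = 1.673027 rad → L = 7.77·(0.848974 + 9.587442 + 1.673027) = 7.77·12.109443 = 94.090374 m
LSR: p² = d² − 2 + 2cos(α−β) + 2d(sin α + sin β) = 120.704490; p = √p² = 10.986560; φ = atan2(−cos α − cos β, d + sin α + sin β) − atan2(−2, p) = 0.128660 rad; t = (φ − α) mod 2π = 5.495663 rad, q = (φ − β) mod 2π = 1.734479 rad → L = 7.77·(5.495663 + 10.986560 + 1.734479) = 7.77·18.216702 = 141.543772 m
RSL: p² = d² − 2 + 2cos(α−β) − 2d(sin α + sin β) = 130.068598; p = √p² = 11.404762; φ = atan2(cos α + cos β, d − sin α − sin β) − atan2(2, p) = -0.124020 rad; t = (α − φ) mod 2π = 1.040202 rad, q = (β − φ) mod 2π = 4.801387 rad → L = 7.77·(1.040202 + 11.404762 + 4.801387) = 7.77·17.246351 = 134.004147 m
RLR: c = (6 − d² + 2cos(α−β) + 2d(sin α − sin β))/8 = -10.489882, |c| > 1 → infeasible
LRL: c = (6 − d² + 2cos(α−β) − 2d(sin α − sin β))/8 = -20.670870, |c| > 1 → infeasible
Shortest: RSR with L = 94.090374 m ≈ 94.0904 m
Convert RSR to answer units (arcs ×180/π): t = 0.848974·180/π = 48.6426°, p = ρ·p = 7.77·9.587442 = 74.4944 m, q = 1.673027·180/π = 95.8574°, L = 94.0904 m.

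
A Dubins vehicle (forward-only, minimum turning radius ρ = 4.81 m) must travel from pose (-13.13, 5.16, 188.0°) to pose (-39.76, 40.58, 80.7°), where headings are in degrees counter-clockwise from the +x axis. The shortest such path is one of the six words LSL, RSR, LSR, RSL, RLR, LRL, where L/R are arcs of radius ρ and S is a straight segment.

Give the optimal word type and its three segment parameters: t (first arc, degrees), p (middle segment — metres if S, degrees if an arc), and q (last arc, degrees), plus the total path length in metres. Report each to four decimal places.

Let ψ = atan2(Δy, Δx) = atan2(35.42, -26.63) = 126.9371° be the start→goal bearing.
Normalize: d = |goal − start| / ρ = 44.314031/4.81 = 9.212896, α = (θ_start − ψ) mod 360° = 61.0629° = 1.065748 rad, β = (θ_goal − ψ) mod 360° = 313.7629° = 5.476195 rad.
Common terms: sin α = 0.875151, cos α = 0.483850, sin β = -0.722209, cos β = 0.691675, cos(α−β) = -0.297375, d² = 84.877456. Work in radians in the unit-radius frame; every candidate has L = ρ·(t + p + q).
LSL: p² = 2 + d² − 2cos(α−β) + 2d(sin α − sin β) = 116.904825; p = √p² = 10.812253; φ = atan2(cos β − cos α, d + sin α − sin β) = 0.019222 rad; t = (φ − α) mod 2π = 5.236660 rad, q = (β − φ) mod 2π = 5.456973 rad → L = 4.81·(5.236660 + 10.812253 + 5.456973) = 4.81·21.505886 = 103.443311 m
RSR: p² = 2 + d² − 2cos(α−β) + 2d(sin β − sin α) = 58.039586; p = √p² = 7.618372; φ = atan2(cos α − cos β, d − sin α + sin β) = -0.027283 rad; t = (α − φ) mod 2π = 1.093031 rad, q = (φ − β) mod 2π = 0.779707 rad → L = 4.81·(1.093031 + 7.618372 + 0.779707) = 4.81·9.491110 = 45.652239 m
LSR: p² = d² − 2 + 2cos(α−β) + 2d(sin α + sin β) = 85.100793; p = √p² = 9.225009; φ = atan2(−cos α − cos β, d + sin α + sin β) − atan2(−2, p) = 0.088639 rad; t = (φ − α) mod 2π = 5.306076 rad, q = (φ − β) mod 2π = 0.895629 rad → L = 4.81·(5.306076 + 9.225009 + 0.895629) = 4.81·15.426714 = 74.202495 m
RSL: p² = d² − 2 + 2cos(α−β) − 2d(sin α + sin β) = 79.464619; p = √p² = 8.914293; φ = atan2(cos α + cos β, d − sin α − sin β) − atan2(2, p) = -0.091675 rad; t = (α − φ) mod 2π = 1.157423 rad, q = (β − φ) mod 2π = 5.567870 rad → L = 4.81·(1.157423 + 8.914293 + 5.567870) = 4.81·15.639587 = 75.226413 m
RLR: c = (6 − d² + 2cos(α−β) + 2d(sin α − sin β))/8 = -6.254948, |c| > 1 → infeasible
LRL: c = (6 − d² + 2cos(α−β) − 2d(sin α − sin β))/8 = -13.613103, |c| > 1 → infeasible
Shortest: RSR with L = 45.652239 m ≈ 45.6522 m
Convert RSR to answer units (arcs ×180/π): t = 1.093031·180/π = 62.6261°, p = ρ·p = 4.81·7.618372 = 36.6444 m, q = 0.779707·180/π = 44.6739°, L = 45.6522 m.

RSR: t = 62.6261°, p = 36.6444 m, q = 44.6739°, L = 45.6522 m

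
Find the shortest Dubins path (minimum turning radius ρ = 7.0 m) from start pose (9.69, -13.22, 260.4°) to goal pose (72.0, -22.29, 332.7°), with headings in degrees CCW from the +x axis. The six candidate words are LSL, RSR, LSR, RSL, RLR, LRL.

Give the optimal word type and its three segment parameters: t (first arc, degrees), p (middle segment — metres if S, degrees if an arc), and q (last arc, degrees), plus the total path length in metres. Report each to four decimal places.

Let ψ = atan2(Δy, Δx) = atan2(-9.07, 62.31) = -8.2820° be the start→goal bearing.
Normalize: d = |goal − start| / ρ = 62.966666/7.0 = 8.995238, α = (θ_start − ψ) mod 360° = 268.6820° = 4.689385 rad, β = (θ_goal − ψ) mod 360° = 340.9820° = 5.951258 rad.
Common terms: sin α = -0.999735, cos α = -0.023002, sin β = -0.325866, cos β = 0.945416, cos(α−β) = 0.304033, d² = 80.914306. Work in radians in the unit-radius frame; every candidate has L = ρ·(t + p + q).
LSL: p² = 2 + d² − 2cos(α−β) + 2d(sin α − sin β) = 70.183009; p = √p² = 8.377530; φ = atan2(cos β − cos α, d + sin α − sin β) = 0.115856 rad; t = (φ − α) mod 2π = 1.709657 rad, q = (β − φ) mod 2π = 5.835402 rad → L = 7.0·(1.709657 + 8.377530 + 5.835402) = 7.0·15.922588 = 111.458118 m
RSR: p² = 2 + d² − 2cos(α−β) + 2d(sin β − sin α) = 94.429471; p = √p² = 9.717483; φ = atan2(cos α − cos β, d − sin α + sin β) = -0.099823 rad; t = (α − φ) mod 2π = 4.789208 rad, q = (φ − β) mod 2π = 0.232105 rad → L = 7.0·(4.789208 + 9.717483 + 0.232105) = 7.0·14.738795 = 103.171565 m
LSR: p² = d² − 2 + 2cos(α−β) + 2d(sin α + sin β) = 55.674172; p = √p² = 7.461513; φ = atan2(−cos α − cos β, d + sin α + sin β) − atan2(−2, p) = 0.142193 rad; t = (φ − α) mod 2π = 1.735993 rad, q = (φ − β) mod 2π = 0.474120 rad → L = 7.0·(1.735993 + 7.461513 + 0.474120) = 7.0·9.671626 = 67.701385 m
RSL: p² = d² − 2 + 2cos(α−β) − 2d(sin α + sin β) = 103.370573; p = √p² = 10.167132; φ = atan2(cos α + cos β, d − sin α − sin β) − atan2(2, p) = -0.105095 rad; t = (α − φ) mod 2π = 4.794480 rad, q = (β − φ) mod 2π = 6.056353 rad → L = 7.0·(4.794480 + 10.167132 + 6.056353) = 7.0·21.017965 = 147.125754 m
RLR: c = (6 − d² + 2cos(α−β) + 2d(sin α − sin β))/8 = -10.803684, |c| > 1 → infeasible
LRL: c = (6 − d² + 2cos(α−β) − 2d(sin α − sin β))/8 = -7.772876, |c| > 1 → infeasible
Shortest: LSR with L = 67.701385 m ≈ 67.7014 m
Convert LSR to answer units (arcs ×180/π): t = 1.735993·180/π = 99.4651°, p = ρ·p = 7.0·7.461513 = 52.2306 m, q = 0.474120·180/π = 27.1651°, L = 67.7014 m.

LSR: t = 99.4651°, p = 52.2306 m, q = 27.1651°, L = 67.7014 m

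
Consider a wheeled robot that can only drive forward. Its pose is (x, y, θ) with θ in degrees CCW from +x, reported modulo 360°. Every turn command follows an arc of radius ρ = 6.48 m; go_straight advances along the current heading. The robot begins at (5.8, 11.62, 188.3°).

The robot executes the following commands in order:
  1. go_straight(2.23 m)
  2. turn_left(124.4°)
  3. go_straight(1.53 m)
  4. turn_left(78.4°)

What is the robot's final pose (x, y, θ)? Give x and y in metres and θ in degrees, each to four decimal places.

set_pose: (x, y, θ) = (5.8000, 11.6200, 188.3000°), ρ = 6.48
go_straight(2.23): x += 2.23·cos θ, y += 2.23·sin θ → (3.5934, 11.2981, 188.3000°)
turn_left(124.4°): centre at ρ to the left, rotate +124.4° → (-0.2335, 0.4915, 312.7000°)
go_straight(1.53): x += 1.53·cos θ, y += 1.53·sin θ → (0.8041, -0.6329, 312.7000°)
turn_left(78.4°): centre at ρ to the left, rotate +78.4° → (8.9135, -1.7871, 391.1000° ≡ 31.1000°)

(8.9135, -1.7871, 31.1000°)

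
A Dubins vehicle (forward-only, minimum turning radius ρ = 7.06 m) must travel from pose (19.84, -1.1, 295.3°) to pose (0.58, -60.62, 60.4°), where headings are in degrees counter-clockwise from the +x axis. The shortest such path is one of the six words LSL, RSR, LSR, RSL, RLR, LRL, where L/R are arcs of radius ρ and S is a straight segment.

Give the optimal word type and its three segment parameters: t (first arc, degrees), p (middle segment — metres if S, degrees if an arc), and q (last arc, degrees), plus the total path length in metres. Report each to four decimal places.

RSL: t = 59.5509°, p = 54.5242 m, q = 184.6509°, L = 84.6147 m

Let ψ = atan2(Δy, Δx) = atan2(-59.52, -19.26) = -107.9310° be the start→goal bearing.
Normalize: d = |goal − start| / ρ = 62.558597/7.06 = 8.860991, α = (θ_start − ψ) mod 360° = 43.2310° = 0.754523 rad, β = (θ_goal − ψ) mod 360° = 168.3310° = 2.937930 rad.
Common terms: sin α = 0.684941, cos α = 0.728598, sin β = 0.202258, cos β = -0.979332, cos(α−β) = -0.575005, d² = 78.517162. Work in radians in the unit-radius frame; every candidate has L = ρ·(t + p + q).
LSL: p² = 2 + d² − 2cos(α−β) + 2d(sin α − sin β) = 90.221286; p = √p² = 9.498489; φ = atan2(cos β − cos α, d + sin α − sin β) = -0.180794 rad; t = (φ − α) mod 2π = 5.347868 rad, q = (β − φ) mod 2π = 3.118724 rad → L = 7.06·(5.347868 + 9.498489 + 3.118724) = 7.06·17.965081 = 126.833471 m
RSR: p² = 2 + d² − 2cos(α−β) + 2d(sin β − sin α) = 73.113058; p = √p² = 8.550617; φ = atan2(cos α − cos β, d − sin α + sin β) = 0.201096 rad; t = (α − φ) mod 2π = 0.553427 rad, q = (φ − β) mod 2π = 3.546351 rad → L = 7.06·(0.553427 + 8.550617 + 3.546351) = 7.06·12.650396 = 89.311795 m
LSR: p² = d² − 2 + 2cos(α−β) + 2d(sin α + sin β) = 91.090074; p = √p² = 9.544112; φ = atan2(−cos α − cos β, d + sin α + sin β) − atan2(−2, p) = 0.232280 rad; t = (φ − α) mod 2π = 5.760942 rad, q = (φ − β) mod 2π = 3.577535 rad → L = 7.06·(5.760942 + 9.544112 + 3.577535) = 7.06·18.882589 = 133.311077 m
RSL: p² = d² − 2 + 2cos(α−β) − 2d(sin α + sin β) = 59.644228; p = √p² = 7.722968; φ = atan2(cos α + cos β, d − sin α − sin β) − atan2(2, p) = -0.284835 rad; t = (α − φ) mod 2π = 1.039359 rad, q = (β − φ) mod 2π = 3.222766 rad → L = 7.06·(1.039359 + 7.722968 + 3.222766) = 7.06·11.985092 = 84.614748 m
RLR: c = (6 − d² + 2cos(α−β) + 2d(sin α − sin β))/8 = -8.139132, |c| > 1 → infeasible
LRL: c = (6 − d² + 2cos(α−β) − 2d(sin α − sin β))/8 = -10.277661, |c| > 1 → infeasible
Shortest: RSL with L = 84.614748 m ≈ 84.6147 m
Convert RSL to answer units (arcs ×180/π): t = 1.039359·180/π = 59.5509°, p = ρ·p = 7.06·7.722968 = 54.5242 m, q = 3.222766·180/π = 184.6509°, L = 84.6147 m.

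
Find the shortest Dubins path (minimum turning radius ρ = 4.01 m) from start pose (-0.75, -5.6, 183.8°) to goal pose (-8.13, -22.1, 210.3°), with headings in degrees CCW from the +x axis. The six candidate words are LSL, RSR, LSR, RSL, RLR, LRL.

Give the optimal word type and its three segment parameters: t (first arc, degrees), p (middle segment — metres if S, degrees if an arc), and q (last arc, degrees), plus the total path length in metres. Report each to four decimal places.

Let ψ = atan2(Δy, Δx) = atan2(-16.50, -7.38) = -114.0977° be the start→goal bearing.
Normalize: d = |goal − start| / ρ = 18.075243/4.01 = 4.507542, α = (θ_start − ψ) mod 360° = 297.8977° = 5.199295 rad, β = (θ_goal − ψ) mod 360° = 324.3977° = 5.661807 rad.
Common terms: sin α = -0.883785, cos α = 0.467894, sin β = -0.582156, cos β = 0.813077, cos(α−β) = 0.894934, d² = 20.317933. Work in radians in the unit-radius frame; every candidate has L = ρ·(t + p + q).
LSL: p² = 2 + d² − 2cos(α−β) + 2d(sin α − sin β) = 17.808858; p = √p² = 4.220054; φ = atan2(cos β − cos α, d + sin α − sin β) = 0.081887 rad; t = (φ − α) mod 2π = 1.165778 rad, q = (β − φ) mod 2π = 5.579920 rad → L = 4.01·(1.165778 + 4.220054 + 5.579920) = 4.01·10.965752 = 43.972665 m
RSR: p² = 2 + d² − 2cos(α−β) + 2d(sin β − sin α) = 23.247272; p = √p² = 4.821542; φ = atan2(cos α − cos β, d − sin α + sin β) = -0.071653 rad; t = (α − φ) mod 2π = 5.270948 rad, q = (φ − β) mod 2π = 0.549725 rad → L = 4.01·(5.270948 + 4.821542 + 0.549725) = 4.01·10.642216 = 42.675284 m
LSR: p² = d² − 2 + 2cos(α−β) + 2d(sin α + sin β) = 6.892223; p = √p² = 2.625304; φ = atan2(−cos α − cos β, d + sin α + sin β) − atan2(−2, p) = 0.252416 rad; t = (φ − α) mod 2π = 1.336306 rad, q = (φ − β) mod 2π = 0.873793 rad → L = 4.01·(1.336306 + 2.625304 + 0.873793) = 4.01·4.835404 = 19.389968 m
RSL: p² = d² − 2 + 2cos(α−β) − 2d(sin α + sin β) = 33.323381; p = √p² = 5.772641; φ = atan2(cos α + cos β, d − sin α − sin β) − atan2(2, p) = -0.122276 rad; t = (α − φ) mod 2π = 5.321571 rad, q = (β − φ) mod 2π = 5.784083 rad → L = 4.01·(5.321571 + 5.772641 + 5.784083) = 4.01·16.878295 = 67.681962 m
RLR: c = (6 − d² + 2cos(α−β) + 2d(sin α − sin β))/8 = -1.905909, |c| > 1 → infeasible
LRL: c = (6 − d² + 2cos(α−β) − 2d(sin α − sin β))/8 = -1.226107, |c| > 1 → infeasible
Shortest: LSR with L = 19.389968 m ≈ 19.3900 m
Convert LSR to answer units (arcs ×180/π): t = 1.336306·180/π = 76.5647°, p = ρ·p = 4.01·2.625304 = 10.5275 m, q = 0.873793·180/π = 50.0647°, L = 19.3900 m.

LSR: t = 76.5647°, p = 10.5275 m, q = 50.0647°, L = 19.3900 m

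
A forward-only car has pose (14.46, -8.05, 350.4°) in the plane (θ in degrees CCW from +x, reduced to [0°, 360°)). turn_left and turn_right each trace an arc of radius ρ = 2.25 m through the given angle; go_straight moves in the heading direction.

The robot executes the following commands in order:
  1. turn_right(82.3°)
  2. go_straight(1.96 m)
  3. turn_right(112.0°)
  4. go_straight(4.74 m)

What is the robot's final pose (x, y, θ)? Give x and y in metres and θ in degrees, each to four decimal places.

(8.7747, -12.3641, 156.1000°)

set_pose: (x, y, θ) = (14.4600, -8.0500, 350.4000°), ρ = 2.25
turn_right(82.3°): centre at ρ to the right, rotate −82.3° → (16.3335, -10.3431, 268.1000°)
go_straight(1.96): x += 1.96·cos θ, y += 1.96·sin θ → (16.2685, -12.3020, 268.1000°)
turn_right(112.0°): centre at ρ to the right, rotate −112.0° → (13.1082, -14.2845, 156.1000°)
go_straight(4.74): x += 4.74·cos θ, y += 4.74·sin θ → (8.7747, -12.3641, 156.1000°)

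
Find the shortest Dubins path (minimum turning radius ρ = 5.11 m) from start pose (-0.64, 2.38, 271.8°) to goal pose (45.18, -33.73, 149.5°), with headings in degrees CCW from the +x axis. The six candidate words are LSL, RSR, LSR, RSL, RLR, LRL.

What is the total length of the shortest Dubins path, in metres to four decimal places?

74.8983 m

Let ψ = atan2(Δy, Δx) = atan2(-36.11, 45.82) = -38.2411° be the start→goal bearing.
Normalize: d = |goal − start| / ρ = 58.338705/5.11 = 11.416576, α = (θ_start − ψ) mod 360° = 310.0411° = 5.411238 rad, β = (θ_goal − ψ) mod 360° = 187.7411° = 3.276700 rad.
Common terms: sin α = -0.765583, cos α = 0.643337, sin β = -0.134697, cos β = -0.990887, cos(α−β) = -0.534352, d² = 130.338215. Work in radians in the unit-radius frame; every candidate has L = ρ·(t + p + q).
LSL: p² = 2 + d² − 2cos(α−β) + 2d(sin α − sin β) = 119.001782; p = √p² = 10.908794; φ = atan2(cos β − cos α, d + sin α − sin β) = -0.150374 rad; t = (φ − α) mod 2π = 0.721574 rad, q = (β − φ) mod 2π = 3.427074 rad → L = 5.11·(0.721574 + 10.908794 + 3.427074) = 5.11·15.057441 = 76.943526 m
RSR: p² = 2 + d² − 2cos(α−β) + 2d(sin β − sin α) = 147.812057; p = √p² = 12.157798; φ = atan2(cos α − cos β, d − sin α + sin β) = 0.134826 rad; t = (α − φ) mod 2π = 5.276412 rad, q = (φ − β) mod 2π = 3.141311 rad → L = 5.11·(5.276412 + 12.157798 + 3.141311) = 5.11·20.575521 = 105.140913 m
LSR: p² = d² − 2 + 2cos(α−β) + 2d(sin α + sin β) = 106.713280; p = √p² = 10.330212; φ = atan2(−cos α − cos β, d + sin α + sin β) − atan2(−2, p) = 0.224278 rad; t = (φ − α) mod 2π = 1.096225 rad, q = (φ − β) mod 2π = 3.230763 rad → L = 5.11·(1.096225 + 10.330212 + 3.230763) = 5.11·14.657200 = 74.898294 m
RSL: p² = d² − 2 + 2cos(α−β) − 2d(sin α + sin β) = 147.825741; p = √p² = 12.158361; φ = atan2(cos α + cos β, d − sin α − sin β) − atan2(2, p) = -0.191246 rad; t = (α − φ) mod 2π = 5.602483 rad, q = (β − φ) mod 2π = 3.467946 rad → L = 5.11·(5.602483 + 12.158361 + 3.467946) = 5.11·21.228790 = 108.479116 m
RLR: c = (6 − d² + 2cos(α−β) + 2d(sin α − sin β))/8 = -17.476507, |c| > 1 → infeasible
LRL: c = (6 − d² + 2cos(α−β) − 2d(sin α − sin β))/8 = -13.875223, |c| > 1 → infeasible
Shortest: LSR with L = 74.898294 m ≈ 74.8983 m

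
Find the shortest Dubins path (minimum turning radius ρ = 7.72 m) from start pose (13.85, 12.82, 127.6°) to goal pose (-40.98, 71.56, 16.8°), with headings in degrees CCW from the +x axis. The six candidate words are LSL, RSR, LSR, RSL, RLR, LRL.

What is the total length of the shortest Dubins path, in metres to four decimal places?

89.9521 m

Let ψ = atan2(Δy, Δx) = atan2(58.74, -54.83) = 133.0282° be the start→goal bearing.
Normalize: d = |goal − start| / ρ = 80.353696/7.72 = 10.408510, α = (θ_start − ψ) mod 360° = 354.5718° = 6.188445 rad, β = (θ_goal − ψ) mod 360° = 243.7718° = 4.254621 rad.
Common terms: sin α = -0.094598, cos α = 0.995516, sin β = -0.897041, cos β = -0.441947, cos(α−β) = -0.355107, d² = 108.337078. Work in radians in the unit-radius frame; every candidate has L = ρ·(t + p + q).
LSL: p² = 2 + d² − 2cos(α−β) + 2d(sin α − sin β) = 127.751760; p = √p² = 11.302732; φ = atan2(cos β − cos α, d + sin α − sin β) = -0.127524 rad; t = (φ − α) mod 2π = 6.250401 rad, q = (β − φ) mod 2π = 4.382144 rad → L = 7.72·(6.250401 + 11.302732 + 4.382144) = 7.72·21.935278 = 169.340348 m
RSR: p² = 2 + d² − 2cos(α−β) + 2d(sin β − sin α) = 94.342824; p = √p² = 9.713023; φ = atan2(cos α − cos β, d − sin α + sin β) = 0.148539 rad; t = (α − φ) mod 2π = 6.039906 rad, q = (φ − β) mod 2π = 2.177104 rad → L = 7.72·(6.039906 + 9.713023 + 2.177104) = 7.72·17.930034 = 138.419859 m
LSR: p² = d² − 2 + 2cos(α−β) + 2d(sin α + sin β) = 84.983891; p = √p² = 9.218671; φ = atan2(−cos α − cos β, d + sin α + sin β) − atan2(−2, p) = 0.154923 rad; t = (φ − α) mod 2π = 0.249663 rad, q = (φ − β) mod 2π = 2.183488 rad → L = 7.72·(0.249663 + 9.218671 + 2.183488) = 7.72·11.651821 = 89.952062 m
RSL: p² = d² − 2 + 2cos(α−β) − 2d(sin α + sin β) = 126.269837; p = √p² = 11.236985; φ = atan2(cos α + cos β, d − sin α − sin β) − atan2(2, p) = -0.127619 rad; t = (α − φ) mod 2π = 0.032879 rad, q = (β − φ) mod 2π = 4.382240 rad → L = 7.72·(0.032879 + 11.236985 + 4.382240) = 7.72·15.652105 = 120.834248 m
RLR: c = (6 − d² + 2cos(α−β) + 2d(sin α − sin β))/8 = -10.792853, |c| > 1 → infeasible
LRL: c = (6 − d² + 2cos(α−β) − 2d(sin α − sin β))/8 = -14.968970, |c| > 1 → infeasible
Shortest: LSR with L = 89.952062 m ≈ 89.9521 m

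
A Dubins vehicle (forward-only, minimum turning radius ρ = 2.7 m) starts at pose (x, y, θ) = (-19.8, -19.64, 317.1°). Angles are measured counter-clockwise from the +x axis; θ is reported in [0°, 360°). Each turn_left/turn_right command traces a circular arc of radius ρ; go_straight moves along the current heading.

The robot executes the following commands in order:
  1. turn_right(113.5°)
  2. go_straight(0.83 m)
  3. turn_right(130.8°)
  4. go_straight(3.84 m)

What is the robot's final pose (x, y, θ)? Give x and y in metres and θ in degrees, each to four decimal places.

set_pose: (x, y, θ) = (-19.8000, -19.6400, 317.1000°), ρ = 2.7
turn_right(113.5°): centre at ρ to the right, rotate −113.5° → (-20.5570, -24.0920, 203.6000°)
go_straight(0.83): x += 0.83·cos θ, y += 0.83·sin θ → (-21.3176, -24.4243, 203.6000°)
turn_right(130.8°): centre at ρ to the right, rotate −130.8° → (-24.9778, -21.1517, 72.8000°)
go_straight(3.84): x += 3.84·cos θ, y += 3.84·sin θ → (-23.8423, -17.4835, 72.8000°)

(-23.8423, -17.4835, 72.8000°)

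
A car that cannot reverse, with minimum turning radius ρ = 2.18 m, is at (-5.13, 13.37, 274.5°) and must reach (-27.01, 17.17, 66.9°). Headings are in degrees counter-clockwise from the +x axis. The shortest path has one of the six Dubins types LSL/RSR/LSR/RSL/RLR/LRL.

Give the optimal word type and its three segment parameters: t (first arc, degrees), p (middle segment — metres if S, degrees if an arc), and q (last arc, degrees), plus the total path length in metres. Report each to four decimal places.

Let ψ = atan2(Δy, Δx) = atan2(3.80, -21.88) = 170.1475° be the start→goal bearing.
Normalize: d = |goal − start| / ρ = 22.207530/2.18 = 10.186940, α = (θ_start − ψ) mod 360° = 104.3525° = 1.821295 rad, β = (θ_goal − ψ) mod 360° = 256.7525° = 4.481177 rad.
Common terms: sin α = 0.968789, cos α = -0.247888, sin β = -0.973389, cos β = -0.229157, cos(α−β) = -0.886204, d² = 103.773756. Work in radians in the unit-radius frame; every candidate has L = ρ·(t + p + q).
LSL: p² = 2 + d² − 2cos(α−β) + 2d(sin α − sin β) = 147.115872; p = √p² = 12.129133; φ = atan2(cos β − cos α, d + sin α − sin β) = 0.001544 rad; t = (φ − α) mod 2π = 4.463434 rad, q = (β − φ) mod 2π = 4.479633 rad → L = 2.18·(4.463434 + 12.129133 + 4.479633) = 2.18·21.072200 = 45.937397 m
RSR: p² = 2 + d² − 2cos(α−β) + 2d(sin β − sin α) = 67.976455; p = √p² = 8.244784; φ = atan2(cos α − cos β, d − sin α + sin β) = -0.002272 rad; t = (α − φ) mod 2π = 1.823567 rad, q = (φ − β) mod 2π = 1.799736 rad → L = 2.18·(1.823567 + 8.244784 + 1.799736) = 2.18·11.868087 = 25.872430 m
LSR: p² = d² − 2 + 2cos(α−β) + 2d(sin α + sin β) = 99.907617; p = √p² = 9.995380; φ = atan2(−cos α − cos β, d + sin α + sin β) − atan2(−2, p) = 0.244300 rad; t = (φ − α) mod 2π = 4.706190 rad, q = (φ − β) mod 2π = 2.046308 rad → L = 2.18·(4.706190 + 9.995380 + 2.046308) = 2.18·16.747878 = 36.510375 m
RSL: p² = d² − 2 + 2cos(α−β) − 2d(sin α + sin β) = 100.095082; p = √p² = 10.004753; φ = atan2(cos α + cos β, d − sin α − sin β) − atan2(2, p) = -0.244078 rad; t = (α − φ) mod 2π = 2.065373 rad, q = (β − φ) mod 2π = 4.725255 rad → L = 2.18·(2.065373 + 10.004753 + 4.725255) = 2.18·16.795382 = 36.613932 m
RLR: c = (6 − d² + 2cos(α−β) + 2d(sin α − sin β))/8 = -7.497057, |c| > 1 → infeasible
LRL: c = (6 − d² + 2cos(α−β) − 2d(sin α − sin β))/8 = -17.389484, |c| > 1 → infeasible
Shortest: RSR with L = 25.872430 m ≈ 25.8724 m
Convert RSR to answer units (arcs ×180/π): t = 1.823567·180/π = 104.4827°, p = ρ·p = 2.18·8.244784 = 17.9736 m, q = 1.799736·180/π = 103.1173°, L = 25.8724 m.

RSR: t = 104.4827°, p = 17.9736 m, q = 103.1173°, L = 25.8724 m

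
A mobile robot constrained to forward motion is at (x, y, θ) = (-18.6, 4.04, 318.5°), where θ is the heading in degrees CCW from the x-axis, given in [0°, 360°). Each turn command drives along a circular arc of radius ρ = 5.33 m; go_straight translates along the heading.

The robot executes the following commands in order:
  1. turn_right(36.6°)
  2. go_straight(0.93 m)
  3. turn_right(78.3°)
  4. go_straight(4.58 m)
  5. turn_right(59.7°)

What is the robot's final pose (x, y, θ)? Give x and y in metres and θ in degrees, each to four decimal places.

(-29.2774, -7.0021, 143.9000°)

set_pose: (x, y, θ) = (-18.6000, 4.0400, 318.5000°), ρ = 5.33
turn_right(36.6°): centre at ρ to the right, rotate −36.6° → (-16.9163, 1.1471, 281.9000°)
go_straight(0.93): x += 0.93·cos θ, y += 0.93·sin θ → (-16.7245, 0.2371, 281.9000°)
turn_right(78.3°): centre at ρ to the right, rotate −78.3° → (-19.8061, -5.7462, 203.6000°)
go_straight(4.58): x += 4.58·cos θ, y += 4.58·sin θ → (-24.0031, -7.5798, 203.6000°)
turn_right(59.7°): centre at ρ to the right, rotate −59.7° → (-29.2774, -7.0021, 143.9000°)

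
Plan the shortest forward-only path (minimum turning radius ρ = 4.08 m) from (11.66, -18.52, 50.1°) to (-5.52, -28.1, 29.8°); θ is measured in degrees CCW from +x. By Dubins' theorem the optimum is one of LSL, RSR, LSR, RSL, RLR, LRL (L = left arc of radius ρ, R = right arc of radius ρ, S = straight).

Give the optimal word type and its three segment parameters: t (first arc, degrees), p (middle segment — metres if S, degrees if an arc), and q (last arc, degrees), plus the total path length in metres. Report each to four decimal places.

LSL: t = 158.1992°, p = 18.2600 m, q = 181.5008°, L = 42.4498 m

Let ψ = atan2(Δy, Δx) = atan2(-9.58, -17.18) = -150.8549° be the start→goal bearing.
Normalize: d = |goal − start| / ρ = 19.670506/4.08 = 4.821202, α = (θ_start − ψ) mod 360° = 200.9549° = 3.507324 rad, β = (θ_goal − ψ) mod 360° = 180.6549° = 3.153022 rad.
Common terms: sin α = -0.357632, cos α = -0.933862, sin β = -0.011429, cos β = -0.999935, cos(α−β) = 0.937889, d² = 23.243993. Work in radians in the unit-radius frame; every candidate has L = ρ·(t + p + q).
LSL: p² = 2 + d² − 2cos(α−β) + 2d(sin α − sin β) = 20.029984; p = √p² = 4.475487; φ = atan2(cos β − cos α, d + sin α − sin β) = -0.014764 rad; t = (φ − α) mod 2π = 2.761098 rad, q = (β − φ) mod 2π = 3.167786 rad → L = 4.08·(2.761098 + 4.475487 + 3.167786) = 4.08·10.404371 = 42.449832 m
RSR: p² = 2 + d² − 2cos(α−β) + 2d(sin β − sin α) = 26.706445; p = √p² = 5.167828; φ = atan2(cos α − cos β, d − sin α + sin β) = 0.012786 rad; t = (α − φ) mod 2π = 3.494538 rad, q = (φ − β) mod 2π = 3.142949 rad → L = 4.08·(3.494538 + 5.167828 + 3.142949) = 4.08·11.805315 = 48.165685 m
LSR: p² = d² − 2 + 2cos(α−β) + 2d(sin α + sin β) = 19.561129; p = √p² = 4.422796; φ = atan2(−cos α − cos β, d + sin α + sin β) − atan2(−2, p) = 0.834449 rad; t = (φ − α) mod 2π = 3.610311 rad, q = (φ − β) mod 2π = 3.964613 rad → L = 4.08·(3.610311 + 4.422796 + 3.964613) = 4.08·11.997720 = 48.950696 m
RSL: p² = d² − 2 + 2cos(α−β) − 2d(sin α + sin β) = 26.678412; p = √p² = 5.165115; φ = atan2(cos α + cos β, d − sin α − sin β) − atan2(2, p) = -0.726084 rad; t = (α − φ) mod 2π = 4.233408 rad, q = (β − φ) mod 2π = 3.879106 rad → L = 4.08·(4.233408 + 5.165115 + 3.879106) = 4.08·13.277628 = 54.172723 m
RLR: c = (6 − d² + 2cos(α−β) + 2d(sin α − sin β))/8 = -2.338306, |c| > 1 → infeasible
LRL: c = (6 − d² + 2cos(α−β) − 2d(sin α − sin β))/8 = -1.503748, |c| > 1 → infeasible
Shortest: LSL with L = 42.449832 m ≈ 42.4498 m
Convert LSL to answer units (arcs ×180/π): t = 2.761098·180/π = 158.1992°, p = ρ·p = 4.08·4.475487 = 18.2600 m, q = 3.167786·180/π = 181.5008°, L = 42.4498 m.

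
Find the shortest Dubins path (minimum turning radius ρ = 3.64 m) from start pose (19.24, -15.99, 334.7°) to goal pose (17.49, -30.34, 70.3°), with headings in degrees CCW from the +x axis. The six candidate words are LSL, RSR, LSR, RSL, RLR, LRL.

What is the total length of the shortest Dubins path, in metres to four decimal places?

29.5016 m

Let ψ = atan2(Δy, Δx) = atan2(-14.35, -1.75) = -96.9530° be the start→goal bearing.
Normalize: d = |goal − start| / ρ = 14.456313/3.64 = 3.971515, α = (θ_start − ψ) mod 360° = 71.6530° = 1.250580 rad, β = (θ_goal − ψ) mod 360° = 167.2530° = 2.919115 rad.
Common terms: sin α = 0.949167, cos α = 0.314772, sin β = 0.220647, cos β = -0.975354, cos(α−β) = -0.097583, d² = 15.772929. Work in radians in the unit-radius frame; every candidate has L = ρ·(t + p + q).
LSL: p² = 2 + d² − 2cos(α−β) + 2d(sin α − sin β) = 23.754753; p = √p² = 4.873885; φ = atan2(cos β − cos α, d + sin α − sin β) = -0.267895 rad; t = (φ − α) mod 2π = 4.764711 rad, q = (β − φ) mod 2π = 3.187009 rad → L = 3.64·(4.764711 + 4.873885 + 3.187009) = 3.64·12.825605 = 46.685202 m
RSR: p² = 2 + d² − 2cos(α−β) + 2d(sin β − sin α) = 12.181437; p = √p² = 3.490192; φ = atan2(cos α − cos β, d − sin α + sin β) = 0.378625 rad; t = (α − φ) mod 2π = 0.871955 rad, q = (φ − β) mod 2π = 3.742696 rad → L = 3.64·(0.871955 + 3.490192 + 3.742696) = 3.64·8.104842 = 29.501625 m
LSR: p² = d² − 2 + 2cos(α−β) + 2d(sin α + sin β) = 22.869634; p = √p² = 4.782221; φ = atan2(−cos α − cos β, d + sin α + sin β) − atan2(−2, p) = 0.523895 rad; t = (φ − α) mod 2π = 5.556500 rad, q = (φ − β) mod 2π = 3.887965 rad → L = 3.64·(5.556500 + 4.782221 + 3.887965) = 3.64·14.226686 = 51.785137 m
RSL: p² = d² − 2 + 2cos(α−β) − 2d(sin α + sin β) = 4.285893; p = √p² = 2.070240; φ = atan2(cos α + cos β, d − sin α − sin β) − atan2(2, p) = -0.999693 rad; t = (α − φ) mod 2π = 2.250273 rad, q = (β − φ) mod 2π = 3.918808 rad → L = 3.64·(2.250273 + 2.070240 + 3.918808) = 3.64·8.239320 = 29.991127 m
RLR: c = (6 − d² + 2cos(α−β) + 2d(sin α − sin β))/8 = -0.522680; p = 2π − arccos c = 4.162398 rad; φ = atan2(cos α − cos β, d − sin α + sin β) = 0.378625 rad; t = (α − φ + p/2) mod 2π = 2.953154 rad, q = (α − β − t + p) mod 2π = 5.823894 rad → L = 3.64·(2.953154 + 4.162398 + 5.823894) = 3.64·12.939446 = 47.099585 m
LRL: c = (6 − d² + 2cos(α−β) − 2d(sin α − sin β))/8 = -1.969344, |c| > 1 → infeasible
Shortest: RSR with L = 29.501625 m ≈ 29.5016 m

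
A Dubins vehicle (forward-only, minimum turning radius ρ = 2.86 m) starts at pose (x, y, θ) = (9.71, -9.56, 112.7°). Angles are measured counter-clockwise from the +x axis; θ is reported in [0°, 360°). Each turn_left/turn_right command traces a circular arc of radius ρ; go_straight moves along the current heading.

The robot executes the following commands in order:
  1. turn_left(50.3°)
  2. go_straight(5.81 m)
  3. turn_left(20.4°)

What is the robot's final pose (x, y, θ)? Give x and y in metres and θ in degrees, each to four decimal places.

set_pose: (x, y, θ) = (9.7100, -9.5600, 112.7000°), ρ = 2.86
turn_left(50.3°): centre at ρ to the left, rotate +50.3° → (7.9077, -7.9287, 163.0000°)
go_straight(5.81): x += 5.81·cos θ, y += 5.81·sin θ → (2.3516, -6.2300, 163.0000°)
turn_left(20.4°): centre at ρ to the left, rotate +20.4° → (1.3458, -6.1100, 183.4000°)

(1.3458, -6.1100, 183.4000°)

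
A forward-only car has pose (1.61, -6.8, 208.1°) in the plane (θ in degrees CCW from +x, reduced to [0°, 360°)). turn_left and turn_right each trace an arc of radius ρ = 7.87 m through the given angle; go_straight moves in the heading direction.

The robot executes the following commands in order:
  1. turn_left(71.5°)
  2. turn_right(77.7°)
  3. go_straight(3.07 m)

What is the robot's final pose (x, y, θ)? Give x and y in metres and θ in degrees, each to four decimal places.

(-10.1158, -24.8144, 201.9000°)

set_pose: (x, y, θ) = (1.6100, -6.8000, 208.1000°), ρ = 7.87
turn_left(71.5°): centre at ρ to the left, rotate +71.5° → (-2.4429, -15.0548, 279.6000°)
turn_right(77.7°): centre at ρ to the right, rotate −77.7° → (-7.2673, -23.6693, 201.9000°)
go_straight(3.07): x += 3.07·cos θ, y += 3.07·sin θ → (-10.1158, -24.8144, 201.9000°)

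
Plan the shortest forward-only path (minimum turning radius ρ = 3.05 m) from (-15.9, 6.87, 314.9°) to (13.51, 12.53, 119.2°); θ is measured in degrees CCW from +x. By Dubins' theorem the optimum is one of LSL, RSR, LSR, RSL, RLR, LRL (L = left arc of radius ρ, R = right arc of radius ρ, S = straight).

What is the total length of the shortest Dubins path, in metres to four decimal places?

Let ψ = atan2(Δy, Δx) = atan2(5.66, 29.41) = 10.8935° be the start→goal bearing.
Normalize: d = |goal − start| / ρ = 29.949686/3.05 = 9.819569, α = (θ_start − ψ) mod 360° = 304.0065° = 5.305915 rad, β = (θ_goal − ψ) mod 360° = 108.3065° = 1.890305 rad.
Common terms: sin α = -0.828974, cos α = 0.559287, sin β = 0.949390, cos β = -0.314101, cos(α−β) = -0.962692, d² = 96.423940. Work in radians in the unit-radius frame; every candidate has L = ρ·(t + p + q).
LSL: p² = 2 + d² − 2cos(α−β) + 2d(sin α − sin β) = 65.423794; p = √p² = 8.088498; φ = atan2(cos β − cos α, d + sin α − sin β) = -0.108190 rad; t = (φ − α) mod 2π = 0.869081 rad, q = (β − φ) mod 2π = 1.998495 rad → L = 3.05·(0.869081 + 8.088498 + 1.998495) = 3.05·10.956074 = 33.416025 m
RSR: p² = 2 + d² − 2cos(α−β) + 2d(sin β − sin α) = 135.274852; p = √p² = 11.630772; φ = atan2(cos α − cos β, d − sin α + sin β) = 0.075164 rad; t = (α − φ) mod 2π = 5.230751 rad, q = (φ − β) mod 2π = 4.468043 rad → L = 3.05·(5.230751 + 11.630772 + 4.468043) = 3.05·21.329566 = 65.055178 m
LSR: p² = d² − 2 + 2cos(α−β) + 2d(sin α + sin β) = 94.863419; p = √p² = 9.739785; φ = atan2(−cos α − cos β, d + sin α + sin β) − atan2(−2, p) = 0.177866 rad; t = (φ − α) mod 2π = 1.155137 rad, q = (φ − β) mod 2π = 4.570746 rad → L = 3.05·(1.155137 + 9.739785 + 4.570746) = 3.05·15.465668 = 47.170289 m
RSL: p² = d² − 2 + 2cos(α−β) − 2d(sin α + sin β) = 90.133693; p = √p² = 9.493877; φ = atan2(cos α + cos β, d − sin α − sin β) − atan2(2, p) = -0.182352 rad; t = (α − φ) mod 2π = 5.488267 rad, q = (β − φ) mod 2π = 2.072658 rad → L = 3.05·(5.488267 + 9.493877 + 2.072658) = 3.05·17.054802 = 52.017145 m
RLR: c = (6 − d² + 2cos(α−β) + 2d(sin α − sin β))/8 = -15.909357, |c| > 1 → infeasible
LRL: c = (6 − d² + 2cos(α−β) − 2d(sin α − sin β))/8 = -7.177974, |c| > 1 → infeasible
Shortest: LSL with L = 33.416025 m ≈ 33.4160 m

33.4160 m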